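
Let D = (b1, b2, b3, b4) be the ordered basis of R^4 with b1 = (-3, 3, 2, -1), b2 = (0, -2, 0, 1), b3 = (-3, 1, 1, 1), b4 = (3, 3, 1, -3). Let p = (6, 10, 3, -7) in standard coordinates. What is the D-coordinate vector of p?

[p]_D is the unique c with M c = p, where M has columns b1, ..., b4.
Solving this 4x4 system gives c = (-1, -1, 2, 3).
Check: -b1 - b2 + 2b3 + 3b4 = (6, 10, 3, -7).

(-1, -1, 2, 3)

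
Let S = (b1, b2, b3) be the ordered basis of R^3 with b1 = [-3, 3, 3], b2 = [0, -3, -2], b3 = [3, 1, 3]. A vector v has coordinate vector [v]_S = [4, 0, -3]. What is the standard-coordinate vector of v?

The coordinates say v = 4b1 + 0·b2 - 3b3; adding the scaled basis vectors gives [-21, 9, 3].

[-21, 9, 3]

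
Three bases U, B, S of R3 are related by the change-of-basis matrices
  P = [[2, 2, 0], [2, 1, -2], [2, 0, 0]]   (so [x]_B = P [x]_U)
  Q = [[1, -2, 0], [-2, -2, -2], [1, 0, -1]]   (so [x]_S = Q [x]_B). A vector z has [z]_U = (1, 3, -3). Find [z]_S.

Composing the changes, [z]_S = Q P [z]_U.
Q P = [[-2, 0, 4], [-12, -6, 4], [0, 2, 0]]; applying this to (1, 3, -3) gives (-14, -42, 6).

(-14, -42, 6)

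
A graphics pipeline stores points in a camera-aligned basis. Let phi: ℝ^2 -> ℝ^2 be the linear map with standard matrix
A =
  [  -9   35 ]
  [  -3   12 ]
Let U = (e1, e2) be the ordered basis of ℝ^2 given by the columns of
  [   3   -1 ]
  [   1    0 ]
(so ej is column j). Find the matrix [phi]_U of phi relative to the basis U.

With P the matrix whose columns are e1, e2, [phi]_U = P^(-1) A P.
Column by column: phi(e1) = A e1 = <8, 3>; its U-coordinates <3, 1> give column 1.
Continuing for each basis vector yields [phi]_U = [[3, 3], [1, 0]].

[[3, 3], [1, 0]]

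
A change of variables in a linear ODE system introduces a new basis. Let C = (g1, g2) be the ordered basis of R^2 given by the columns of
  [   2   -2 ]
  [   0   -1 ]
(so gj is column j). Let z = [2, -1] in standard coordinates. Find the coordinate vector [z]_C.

[z]_C is the unique c with M c = z, where M has columns g1, g2.
System: 2c_1 - 2c_2 = 2, 0c_1 - c_2 = -1; solving gives c_1 = 2, c_2 = 1.
Check: 2g1 + g2 = [2, -1].

[2, 1]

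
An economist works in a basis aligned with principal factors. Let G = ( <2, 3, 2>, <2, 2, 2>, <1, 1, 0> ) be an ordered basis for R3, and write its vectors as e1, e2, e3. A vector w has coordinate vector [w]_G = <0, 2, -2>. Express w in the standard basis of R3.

<2, 2, 4>

By definition w = 0·e1 + 2e2 - 2e3.
Summing componentwise gives <2, 2, 4>.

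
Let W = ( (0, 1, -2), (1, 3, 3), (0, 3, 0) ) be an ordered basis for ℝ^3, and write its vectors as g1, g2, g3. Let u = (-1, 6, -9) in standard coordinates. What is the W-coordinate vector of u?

[u]_W is the unique c with M c = u, where M has columns g1, ..., g3.
Gaussian elimination on [M | u] yields c = (3, -1, 2).
Check: 3g1 - g2 + 2g3 = (-1, 6, -9).

(3, -1, 2)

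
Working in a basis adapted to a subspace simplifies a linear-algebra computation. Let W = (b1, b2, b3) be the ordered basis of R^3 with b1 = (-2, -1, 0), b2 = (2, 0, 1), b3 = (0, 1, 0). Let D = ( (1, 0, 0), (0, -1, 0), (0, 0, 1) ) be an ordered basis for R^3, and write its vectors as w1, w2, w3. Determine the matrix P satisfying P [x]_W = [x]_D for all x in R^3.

Let M have columns bj and N have columns wj. Then for every x, N [x]_D = x = M [x]_W, so P = N^(-1) M.
Since det N = -1, N^(-1) has integer entries; multiplying gives P = [[-2, 2, 0], [1, 0, -1], [0, 1, 0]].

[[-2, 2, 0], [1, 0, -1], [0, 1, 0]]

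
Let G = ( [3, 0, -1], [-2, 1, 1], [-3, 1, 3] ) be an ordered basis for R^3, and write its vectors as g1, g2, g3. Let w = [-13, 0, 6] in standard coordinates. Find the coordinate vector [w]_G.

[w]_G is the unique c with M c = w, where M has columns g1, ..., g3.
Solving this 3x3 system gives c = (-4, -1, 1).
Check: -4g1 - g2 + g3 = [-13, 0, 6].

[-4, -1, 1]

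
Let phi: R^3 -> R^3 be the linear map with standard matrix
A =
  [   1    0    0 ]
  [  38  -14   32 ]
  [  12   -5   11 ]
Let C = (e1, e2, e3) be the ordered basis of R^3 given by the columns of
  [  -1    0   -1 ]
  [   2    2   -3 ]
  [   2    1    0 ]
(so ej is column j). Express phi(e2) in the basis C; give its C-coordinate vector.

[2, -3, -2]

Compute phi(e2) = A e2 = [0, 4, 1] in standard coordinates.
Then write this in C-coordinates: solve for y in y_1 e1 + ... + y_3 e3 = [0, 4, 1].
This gives y = [2, -3, -2], which is column 2 of [phi]_C.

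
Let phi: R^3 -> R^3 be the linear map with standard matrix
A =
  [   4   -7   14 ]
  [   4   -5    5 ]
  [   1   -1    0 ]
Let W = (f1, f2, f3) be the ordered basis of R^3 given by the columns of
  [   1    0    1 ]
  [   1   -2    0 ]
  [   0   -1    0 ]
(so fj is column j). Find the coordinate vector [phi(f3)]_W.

(2, -1, 2)

Column 3 of [phi]_W is the W-coordinate vector of phi(f3).
In standard coordinates phi(f3) = A f3 = (4, 4, 1).
Converting to W: (4, 4, 1) = 2f1 - f2 + 2f3, so the coordinate vector is (2, -1, 2).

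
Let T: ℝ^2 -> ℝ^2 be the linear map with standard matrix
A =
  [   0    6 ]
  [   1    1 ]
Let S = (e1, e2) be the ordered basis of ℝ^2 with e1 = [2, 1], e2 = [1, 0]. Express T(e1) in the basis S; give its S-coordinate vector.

[3, 0]

Compute T(e1) = A e1 = [6, 3] in standard coordinates.
Then write this in S-coordinates: solve for y in y_1 e1 + y_2 e2 = [6, 3].
This gives y = [3, 0], which is column 1 of [T]_S.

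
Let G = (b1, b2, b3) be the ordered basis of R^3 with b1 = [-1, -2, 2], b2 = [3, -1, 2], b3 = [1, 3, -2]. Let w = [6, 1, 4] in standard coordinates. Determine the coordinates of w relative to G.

We seek scalars with c_1 b1 + ... + c_3 b3 = w; equivalently solve M c = w where the columns of M are b1, ..., b3.
Gaussian elimination on [M | w] yields c = (3, 2, 3).
Check: 3b1 + 2b2 + 3b3 = [6, 1, 4].

[3, 2, 3]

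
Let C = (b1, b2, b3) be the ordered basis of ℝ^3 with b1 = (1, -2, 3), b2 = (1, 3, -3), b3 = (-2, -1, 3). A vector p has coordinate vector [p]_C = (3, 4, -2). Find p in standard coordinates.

By definition p = 3b1 + 4b2 - 2b3.
Summing componentwise gives (11, 8, -9).

(11, 8, -9)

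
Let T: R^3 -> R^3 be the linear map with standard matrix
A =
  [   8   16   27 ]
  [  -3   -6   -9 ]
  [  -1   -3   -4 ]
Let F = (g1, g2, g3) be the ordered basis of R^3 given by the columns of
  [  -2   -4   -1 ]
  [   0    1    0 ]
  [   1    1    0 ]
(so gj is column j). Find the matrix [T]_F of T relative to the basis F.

The j-th column of [T]_F is [T(gj)]_F.
T(g1) = A g1 = (11, -3, -2) = g1 - 3g2 - g3, so column 1 is (1, -3, -1).
Repeating for g2, g3 and assembling the columns gives [[1, 0, -2], [-3, -3, 3], [-1, 1, 0]].

[[1, 0, -2], [-3, -3, 3], [-1, 1, 0]]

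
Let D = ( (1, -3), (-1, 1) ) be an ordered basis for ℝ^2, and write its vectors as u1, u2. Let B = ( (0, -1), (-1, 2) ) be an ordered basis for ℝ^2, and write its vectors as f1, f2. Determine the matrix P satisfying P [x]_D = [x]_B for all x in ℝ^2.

[[1, 1], [-1, 1]]

Let M have columns uj and N have columns fj. Then for every x, N [x]_B = x = M [x]_D, so P = N^(-1) M.
Since det N = -1, N^(-1) has integer entries; multiplying gives P = [[1, 1], [-1, 1]].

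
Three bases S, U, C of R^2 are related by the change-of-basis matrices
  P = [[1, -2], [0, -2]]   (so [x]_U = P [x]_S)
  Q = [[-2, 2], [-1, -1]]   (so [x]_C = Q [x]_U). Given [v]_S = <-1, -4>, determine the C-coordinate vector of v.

<2, -15>

First [v]_U = P [v]_S = <7, 8>.
Then [v]_C = Q [v]_U = <2, -15>.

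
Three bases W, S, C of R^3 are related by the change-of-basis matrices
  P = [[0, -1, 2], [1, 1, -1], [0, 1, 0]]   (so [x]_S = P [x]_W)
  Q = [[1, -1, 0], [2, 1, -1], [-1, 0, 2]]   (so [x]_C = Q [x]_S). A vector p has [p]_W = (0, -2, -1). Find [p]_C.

First [p]_S = P [p]_W = (0, -1, -2).
Then [p]_C = Q [p]_S = (1, 1, -4).

(1, 1, -4)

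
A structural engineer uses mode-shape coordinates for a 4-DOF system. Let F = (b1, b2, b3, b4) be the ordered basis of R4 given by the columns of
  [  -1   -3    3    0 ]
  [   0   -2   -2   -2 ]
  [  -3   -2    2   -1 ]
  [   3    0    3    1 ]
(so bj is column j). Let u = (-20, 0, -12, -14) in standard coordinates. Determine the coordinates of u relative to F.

(-1, 3, -4, 1)

We seek scalars with c_1 b1 + ... + c_4 b4 = u; equivalently solve M c = u where the columns of M are b1, ..., b4.
Row-reducing the augmented matrix [M | u] gives c = (-1, 3, -4, 1).
Check: -b1 + 3b2 - 4b3 + b4 = (-20, 0, -12, -14).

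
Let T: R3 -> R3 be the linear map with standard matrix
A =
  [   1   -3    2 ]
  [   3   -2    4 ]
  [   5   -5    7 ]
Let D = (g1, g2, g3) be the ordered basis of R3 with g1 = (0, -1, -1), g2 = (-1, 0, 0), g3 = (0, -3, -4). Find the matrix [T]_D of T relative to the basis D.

[[2, -3, 1], [-1, 1, -1], [0, 2, 3]]

The j-th column of [T]_D is [T(gj)]_D.
T(g1) = A g1 = (1, -2, -2) = 2g1 - g2 + 0·g3, so column 1 is (2, -1, 0).
Repeating for g2, g3 and assembling the columns gives [[2, -3, 1], [-1, 1, -1], [0, 2, 3]].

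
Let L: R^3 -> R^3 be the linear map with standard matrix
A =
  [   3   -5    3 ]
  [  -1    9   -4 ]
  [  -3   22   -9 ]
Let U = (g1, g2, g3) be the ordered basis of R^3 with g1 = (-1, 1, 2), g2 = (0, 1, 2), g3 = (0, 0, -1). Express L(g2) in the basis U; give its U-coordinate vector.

(-1, 2, -2)

Compute L(g2) = A g2 = (1, 1, 4) in standard coordinates.
Then write this in U-coordinates: solve for y in y_1 g1 + ... + y_3 g3 = (1, 1, 4).
This gives y = (-1, 2, -2), which is column 2 of [L]_U.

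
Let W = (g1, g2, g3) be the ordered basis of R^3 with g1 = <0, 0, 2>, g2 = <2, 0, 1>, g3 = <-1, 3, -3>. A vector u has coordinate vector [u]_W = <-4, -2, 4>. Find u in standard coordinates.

u = M [u]_W, where M has columns g1, ..., g3.
Carrying out the matrix-vector product, u = <-8, 12, -22>.

<-8, 12, -22>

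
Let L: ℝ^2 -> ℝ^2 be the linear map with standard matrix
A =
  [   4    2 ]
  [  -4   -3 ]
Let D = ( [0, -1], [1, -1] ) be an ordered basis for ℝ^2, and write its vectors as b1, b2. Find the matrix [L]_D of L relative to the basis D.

Let P have columns b1, b2. Then [L]_D = P^(-1) A P.
Here det P = 1, so P^(-1) is integer; computing A P first and then P^(-1)(A P) gives [[-1, -1], [-2, 2]].

[[-1, -1], [-2, 2]]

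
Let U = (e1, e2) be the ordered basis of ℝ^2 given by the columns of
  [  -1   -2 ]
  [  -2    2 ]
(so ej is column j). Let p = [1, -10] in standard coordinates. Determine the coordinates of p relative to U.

We seek scalars with c_1 e1 + c_2 e2 = p; equivalently solve M c = p where the columns of M are e1, e2.
System: -c_1 - 2c_2 = 1, -2c_1 + 2c_2 = -10; solving gives c_1 = 3, c_2 = -2.
Check: 3e1 - 2e2 = [1, -10].

[3, -2]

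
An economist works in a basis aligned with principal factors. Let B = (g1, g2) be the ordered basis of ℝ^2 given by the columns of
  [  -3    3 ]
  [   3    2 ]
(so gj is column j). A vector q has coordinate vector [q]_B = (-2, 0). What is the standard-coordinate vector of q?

(6, -6)

q = M [q]_B, where M has columns g1, g2.
Carrying out the matrix-vector product, q = (6, -6).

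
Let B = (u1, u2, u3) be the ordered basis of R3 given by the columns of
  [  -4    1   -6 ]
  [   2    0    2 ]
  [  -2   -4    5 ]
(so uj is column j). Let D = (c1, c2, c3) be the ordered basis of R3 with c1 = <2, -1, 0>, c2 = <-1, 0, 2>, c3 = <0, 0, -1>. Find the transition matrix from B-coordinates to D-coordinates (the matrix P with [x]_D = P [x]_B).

Let M have columns uj and N have columns cj. Then for every x, N [x]_D = x = M [x]_B, so P = N^(-1) M.
Since det N = 1, N^(-1) has integer entries; multiplying gives P = [[-2, 0, -2], [0, -1, 2], [2, 2, -1]].

[[-2, 0, -2], [0, -1, 2], [2, 2, -1]]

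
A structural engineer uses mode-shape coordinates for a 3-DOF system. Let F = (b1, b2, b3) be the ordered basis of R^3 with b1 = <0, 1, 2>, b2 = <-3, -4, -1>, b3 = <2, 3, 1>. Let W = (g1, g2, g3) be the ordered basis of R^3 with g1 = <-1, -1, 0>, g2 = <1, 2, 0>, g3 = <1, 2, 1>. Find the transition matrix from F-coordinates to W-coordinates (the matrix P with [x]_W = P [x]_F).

[[1, 2, -1], [-1, 0, 0], [2, -1, 1]]

Column j of P is [bj]_W, since P maps F-coordinates to W-coordinates.
Expressing b1 in W: b1 = g1 - g2 + 2g3, so column 1 of P is <1, -1, 2>.
Doing the same for each bj gives P = [[1, 2, -1], [-1, 0, 0], [2, -1, 1]].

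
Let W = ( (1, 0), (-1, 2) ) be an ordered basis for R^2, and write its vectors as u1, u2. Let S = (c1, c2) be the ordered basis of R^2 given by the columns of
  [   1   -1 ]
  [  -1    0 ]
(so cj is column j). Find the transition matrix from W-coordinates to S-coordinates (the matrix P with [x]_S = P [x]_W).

[[0, -2], [-1, -1]]

Let M have columns uj and N have columns cj. Then for every x, N [x]_S = x = M [x]_W, so P = N^(-1) M.
Since det N = -1, N^(-1) has integer entries; multiplying gives P = [[0, -2], [-1, -1]].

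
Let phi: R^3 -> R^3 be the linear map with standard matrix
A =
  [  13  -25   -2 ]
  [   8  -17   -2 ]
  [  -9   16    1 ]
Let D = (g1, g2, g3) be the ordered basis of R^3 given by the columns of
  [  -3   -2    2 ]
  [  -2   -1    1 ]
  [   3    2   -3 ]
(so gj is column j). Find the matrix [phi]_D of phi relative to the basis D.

Let P have columns g1, ..., g3. Then [phi]_D = P^(-1) A P.
Here det P = 1, so P^(-1) is integer; computing A P first and then P^(-1)(A P) gives [[-3, 1, -3], [-1, 2, -1], [-3, 1, -2]].

[[-3, 1, -3], [-1, 2, -1], [-3, 1, -2]]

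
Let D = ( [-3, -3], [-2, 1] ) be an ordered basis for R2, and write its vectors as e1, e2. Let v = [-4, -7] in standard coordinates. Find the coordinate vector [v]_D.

[2, -1]

We seek scalars with c_1 e1 + c_2 e2 = v; equivalently solve M c = v where the columns of M are e1, e2.
System: -3c_1 - 2c_2 = -4, -3c_1 + c_2 = -7; solving gives c_1 = 2, c_2 = -1.
Check: 2e1 - e2 = [-4, -7].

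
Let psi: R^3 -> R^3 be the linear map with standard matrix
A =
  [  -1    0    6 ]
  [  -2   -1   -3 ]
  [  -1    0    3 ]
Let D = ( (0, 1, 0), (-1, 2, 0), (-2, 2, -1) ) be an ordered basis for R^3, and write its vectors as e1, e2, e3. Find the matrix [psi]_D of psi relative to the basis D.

Let P have columns e1, ..., e3. Then [psi]_D = P^(-1) A P.
Here det P = -1, so P^(-1) is integer; computing A P first and then P^(-1)(A P) gives [[-1, 0, -1], [0, 1, 2], [0, -1, 1]].

[[-1, 0, -1], [0, 1, 2], [0, -1, 1]]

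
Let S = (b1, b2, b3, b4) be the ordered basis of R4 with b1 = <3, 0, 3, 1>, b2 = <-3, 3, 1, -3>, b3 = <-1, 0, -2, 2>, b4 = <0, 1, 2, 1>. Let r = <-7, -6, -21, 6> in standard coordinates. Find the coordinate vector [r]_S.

<-2, -1, 4, -3>

Write r = c_1 b1 + ... + c_4 b4 and solve for the c_i.
Solving this 4x4 system gives c = (-2, -1, 4, -3).
Check: -2b1 - b2 + 4b3 - 3b4 = <-7, -6, -21, 6>.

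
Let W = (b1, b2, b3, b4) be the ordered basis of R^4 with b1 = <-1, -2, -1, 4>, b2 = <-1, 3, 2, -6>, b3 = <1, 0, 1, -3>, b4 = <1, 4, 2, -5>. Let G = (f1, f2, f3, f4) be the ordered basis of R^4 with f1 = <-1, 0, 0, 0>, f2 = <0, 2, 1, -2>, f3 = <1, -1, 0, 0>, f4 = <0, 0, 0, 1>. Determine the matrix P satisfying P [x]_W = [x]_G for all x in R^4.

[[1, 2, 1, -1], [-1, 2, 1, 2], [0, 1, 2, 0], [2, -2, -1, -1]]

Let M have columns bj and N have columns fj. Then for every x, N [x]_G = x = M [x]_W, so P = N^(-1) M.
Since det N = -1, N^(-1) has integer entries; multiplying gives P = [[1, 2, 1, -1], [-1, 2, 1, 2], [0, 1, 2, 0], [2, -2, -1, -1]].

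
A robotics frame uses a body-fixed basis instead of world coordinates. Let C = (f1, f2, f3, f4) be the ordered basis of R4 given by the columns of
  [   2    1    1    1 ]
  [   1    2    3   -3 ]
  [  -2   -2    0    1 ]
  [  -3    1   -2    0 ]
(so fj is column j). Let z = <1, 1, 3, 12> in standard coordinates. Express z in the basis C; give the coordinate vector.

<-4, 4, 2, 3>

[z]_C is the unique c with M c = z, where M has columns f1, ..., f4.
Gaussian elimination on [M | z] yields c = (-4, 4, 2, 3).
Check: -4f1 + 4f2 + 2f3 + 3f4 = <1, 1, 3, 12>.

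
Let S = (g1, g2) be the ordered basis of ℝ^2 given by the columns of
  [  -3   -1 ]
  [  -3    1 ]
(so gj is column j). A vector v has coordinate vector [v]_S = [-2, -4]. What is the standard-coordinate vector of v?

The coordinates say v = -2g1 - 4g2; adding the scaled basis vectors gives [10, 2].

[10, 2]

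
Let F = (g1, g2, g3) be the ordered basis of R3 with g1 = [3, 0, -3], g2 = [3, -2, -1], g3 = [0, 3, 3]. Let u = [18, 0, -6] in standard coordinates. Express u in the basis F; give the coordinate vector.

[3, 3, 2]

We seek scalars with c_1 g1 + ... + c_3 g3 = u; equivalently solve M c = u where the columns of M are g1, ..., g3.
Gaussian elimination on [M | u] yields c = (3, 3, 2).
Check: 3g1 + 3g2 + 2g3 = [18, 0, -6].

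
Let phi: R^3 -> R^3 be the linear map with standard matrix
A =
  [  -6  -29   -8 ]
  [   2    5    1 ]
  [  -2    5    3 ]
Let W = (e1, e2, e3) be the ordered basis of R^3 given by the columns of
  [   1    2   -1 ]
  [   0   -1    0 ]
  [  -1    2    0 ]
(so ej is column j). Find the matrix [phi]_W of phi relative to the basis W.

With P the matrix whose columns are e1, ..., e3, [phi]_W = P^(-1) A P.
Column by column: phi(e1) = A e1 = (2, 1, -5); its W-coordinates (3, -1, -1) give column 1.
Continuing for each basis vector yields [phi]_W = [[3, 1, 2], [-1, -1, 2], [-1, -2, 0]].

[[3, 1, 2], [-1, -1, 2], [-1, -2, 0]]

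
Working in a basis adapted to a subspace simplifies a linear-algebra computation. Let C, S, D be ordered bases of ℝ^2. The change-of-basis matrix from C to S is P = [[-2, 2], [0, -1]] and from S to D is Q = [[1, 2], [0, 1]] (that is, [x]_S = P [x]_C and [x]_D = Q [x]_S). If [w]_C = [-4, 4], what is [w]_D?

First [w]_S = P [w]_C = [16, -4].
Then [w]_D = Q [w]_S = [8, -4].

[8, -4]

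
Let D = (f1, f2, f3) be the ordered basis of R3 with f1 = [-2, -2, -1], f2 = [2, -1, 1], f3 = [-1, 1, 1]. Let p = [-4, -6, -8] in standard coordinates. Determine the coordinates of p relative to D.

[p]_D is the unique c with M c = p, where M has columns f1, ..., f3.
Row-reducing the augmented matrix [M | p] gives c = (2, -2, -4).
Check: 2f1 - 2f2 - 4f3 = [-4, -6, -8].

[2, -2, -4]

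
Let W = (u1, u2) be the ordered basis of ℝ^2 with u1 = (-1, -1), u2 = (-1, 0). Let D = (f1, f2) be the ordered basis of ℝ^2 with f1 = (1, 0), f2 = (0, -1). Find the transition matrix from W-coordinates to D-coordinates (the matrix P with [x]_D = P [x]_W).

[[-1, -1], [1, 0]]

Column j of P is [uj]_D, since P maps W-coordinates to D-coordinates.
Expressing u1 in D: u1 = -f1 + f2, so column 1 of P is (-1, 1).
Doing the same for each uj gives P = [[-1, -1], [1, 0]].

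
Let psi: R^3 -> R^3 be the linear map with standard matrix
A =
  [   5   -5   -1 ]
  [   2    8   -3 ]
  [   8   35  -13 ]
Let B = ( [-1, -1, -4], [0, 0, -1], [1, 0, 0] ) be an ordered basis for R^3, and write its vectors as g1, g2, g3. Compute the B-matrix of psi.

[[-2, -3, -2], [-1, -1, 0], [2, -2, 3]]

With P the matrix whose columns are g1, ..., g3, [psi]_B = P^(-1) A P.
Column by column: psi(g1) = A g1 = [4, 2, 9]; its B-coordinates [-2, -1, 2] give column 1.
Continuing for each basis vector yields [psi]_B = [[-2, -3, -2], [-1, -1, 0], [2, -2, 3]].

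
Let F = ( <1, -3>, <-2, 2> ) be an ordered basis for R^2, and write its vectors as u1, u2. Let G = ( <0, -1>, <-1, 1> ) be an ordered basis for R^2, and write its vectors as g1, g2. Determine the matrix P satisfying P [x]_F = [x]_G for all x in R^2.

[[2, 0], [-1, 2]]

Column j of P is [uj]_G, since P maps F-coordinates to G-coordinates.
Expressing u1 in G: u1 = 2g1 - g2, so column 1 of P is <2, -1>.
Doing the same for each uj gives P = [[2, 0], [-1, 2]].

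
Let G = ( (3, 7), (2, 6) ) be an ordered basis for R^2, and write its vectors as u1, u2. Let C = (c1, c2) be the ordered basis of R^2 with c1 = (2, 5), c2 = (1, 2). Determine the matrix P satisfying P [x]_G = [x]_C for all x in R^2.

Let M have columns uj and N have columns cj. Then for every x, N [x]_C = x = M [x]_G, so P = N^(-1) M.
Since det N = -1, N^(-1) has integer entries; multiplying gives P = [[1, 2], [1, -2]].

[[1, 2], [1, -2]]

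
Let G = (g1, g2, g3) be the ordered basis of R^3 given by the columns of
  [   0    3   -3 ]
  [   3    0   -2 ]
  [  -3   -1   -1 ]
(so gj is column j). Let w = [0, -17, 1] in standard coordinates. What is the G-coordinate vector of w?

[w]_G is the unique c with M c = w, where M has columns g1, ..., g3.
Gaussian elimination on [M | w] yields c = (-3, 4, 4).
Check: -3g1 + 4g2 + 4g3 = [0, -17, 1].

[-3, 4, 4]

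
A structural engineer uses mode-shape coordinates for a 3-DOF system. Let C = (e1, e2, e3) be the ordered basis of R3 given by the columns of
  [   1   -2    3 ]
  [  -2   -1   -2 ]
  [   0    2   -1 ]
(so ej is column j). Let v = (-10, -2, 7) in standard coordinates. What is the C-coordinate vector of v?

(3, 2, -3)

We seek scalars with c_1 e1 + ... + c_3 e3 = v; equivalently solve M c = v where the columns of M are e1, ..., e3.
Solving this 3x3 system gives c = (3, 2, -3).
Check: 3e1 + 2e2 - 3e3 = (-10, -2, 7).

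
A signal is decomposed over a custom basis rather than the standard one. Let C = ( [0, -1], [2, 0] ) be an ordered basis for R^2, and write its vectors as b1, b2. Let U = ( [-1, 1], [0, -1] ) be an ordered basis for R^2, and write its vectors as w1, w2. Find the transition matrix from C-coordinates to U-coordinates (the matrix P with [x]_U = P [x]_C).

[[0, -2], [1, -2]]

Take x = bj: its C-coordinates are the j-th standard unit vector, so P e_j — column j of P — equals [bj]_U.
b1 = 0·w1 + w2, giving column 1 = [0, 1]; repeating for each j gives P = [[0, -2], [1, -2]].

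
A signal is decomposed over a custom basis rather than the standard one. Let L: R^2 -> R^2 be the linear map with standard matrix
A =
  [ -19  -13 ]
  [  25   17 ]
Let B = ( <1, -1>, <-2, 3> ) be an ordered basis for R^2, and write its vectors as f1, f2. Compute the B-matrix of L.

With P the matrix whose columns are f1, f2, [L]_B = P^(-1) A P.
Column by column: L(f1) = A f1 = <-6, 8>; its B-coordinates <-2, 2> give column 1.
Continuing for each basis vector yields [L]_B = [[-2, -1], [2, 0]].

[[-2, -1], [2, 0]]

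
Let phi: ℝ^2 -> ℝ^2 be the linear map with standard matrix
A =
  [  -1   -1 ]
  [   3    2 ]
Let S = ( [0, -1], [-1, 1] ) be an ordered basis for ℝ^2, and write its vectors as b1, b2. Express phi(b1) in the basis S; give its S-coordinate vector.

[1, -1]

Compute phi(b1) = A b1 = [1, -2] in standard coordinates.
Then write this in S-coordinates: solve for y in y_1 b1 + y_2 b2 = [1, -2].
This gives y = [1, -1], which is column 1 of [phi]_S.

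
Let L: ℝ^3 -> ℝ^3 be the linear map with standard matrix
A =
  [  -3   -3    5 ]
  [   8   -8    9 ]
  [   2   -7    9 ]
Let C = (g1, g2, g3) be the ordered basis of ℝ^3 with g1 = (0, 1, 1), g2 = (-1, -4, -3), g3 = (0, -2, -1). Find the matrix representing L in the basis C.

[[-1, 1, 1], [-2, 0, -1], [3, 2, -1]]

With P the matrix whose columns are g1, ..., g3, [L]_C = P^(-1) A P.
Column by column: L(g1) = A g1 = (2, 1, 2); its C-coordinates (-1, -2, 3) give column 1.
Continuing for each basis vector yields [L]_C = [[-1, 1, 1], [-2, 0, -1], [3, 2, -1]].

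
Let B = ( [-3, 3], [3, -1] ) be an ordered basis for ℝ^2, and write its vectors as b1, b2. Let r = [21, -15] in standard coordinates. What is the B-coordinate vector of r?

[-4, 3]

[r]_B is the unique c with M c = r, where M has columns b1, b2.
System: -3c_1 + 3c_2 = 21, 3c_1 - c_2 = -15; solving gives c_1 = -4, c_2 = 3.
Check: -4b1 + 3b2 = [21, -15].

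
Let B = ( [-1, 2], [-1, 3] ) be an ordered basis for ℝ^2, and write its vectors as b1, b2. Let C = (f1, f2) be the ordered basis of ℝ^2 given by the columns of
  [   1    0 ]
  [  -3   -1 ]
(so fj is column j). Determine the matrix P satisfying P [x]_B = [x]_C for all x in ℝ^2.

[[-1, -1], [1, 0]]

Take x = bj: its B-coordinates are the j-th standard unit vector, so P e_j — column j of P — equals [bj]_C.
b1 = -f1 + f2, giving column 1 = [-1, 1]; repeating for each j gives P = [[-1, -1], [1, 0]].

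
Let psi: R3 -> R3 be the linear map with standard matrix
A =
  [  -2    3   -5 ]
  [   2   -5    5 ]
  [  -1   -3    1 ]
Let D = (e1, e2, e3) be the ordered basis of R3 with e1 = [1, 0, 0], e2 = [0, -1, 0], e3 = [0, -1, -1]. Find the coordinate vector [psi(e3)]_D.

[2, 2, -2]

Column 3 of [psi]_D is the D-coordinate vector of psi(e3).
In standard coordinates psi(e3) = A e3 = [2, 0, 2].
Converting to D: [2, 0, 2] = 2e1 + 2e2 - 2e3, so the coordinate vector is [2, 2, -2].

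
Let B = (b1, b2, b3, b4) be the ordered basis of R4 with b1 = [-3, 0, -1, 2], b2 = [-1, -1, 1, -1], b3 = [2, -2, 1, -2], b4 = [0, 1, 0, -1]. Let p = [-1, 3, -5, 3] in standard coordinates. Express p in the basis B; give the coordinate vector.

[3, -4, 2, 3]

[p]_B is the unique c with M c = p, where M has columns b1, ..., b4.
Row-reducing the augmented matrix [M | p] gives c = (3, -4, 2, 3).
Check: 3b1 - 4b2 + 2b3 + 3b4 = [-1, 3, -5, 3].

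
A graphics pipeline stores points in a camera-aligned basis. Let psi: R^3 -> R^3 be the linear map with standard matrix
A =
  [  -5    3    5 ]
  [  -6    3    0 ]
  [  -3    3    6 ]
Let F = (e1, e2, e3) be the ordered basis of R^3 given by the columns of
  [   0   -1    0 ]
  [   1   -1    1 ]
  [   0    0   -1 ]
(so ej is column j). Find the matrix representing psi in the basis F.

With P the matrix whose columns are e1, ..., e3, [psi]_F = P^(-1) A P.
Column by column: psi(e1) = A e1 = <3, 3, 3>; its F-coordinates <3, -3, -3> give column 1.
Continuing for each basis vector yields [psi]_F = [[3, 1, 2], [-3, -2, 2], [-3, 0, 3]].

[[3, 1, 2], [-3, -2, 2], [-3, 0, 3]]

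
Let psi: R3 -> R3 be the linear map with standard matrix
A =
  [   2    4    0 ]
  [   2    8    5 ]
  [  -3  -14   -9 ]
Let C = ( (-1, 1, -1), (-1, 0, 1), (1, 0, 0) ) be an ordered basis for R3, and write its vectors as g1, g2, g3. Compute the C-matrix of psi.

[[1, 3, 2], [-1, -3, -1], [2, -2, 3]]

With P the matrix whose columns are g1, ..., g3, [psi]_C = P^(-1) A P.
Column by column: psi(g1) = A g1 = (2, 1, -2); its C-coordinates (1, -1, 2) give column 1.
Continuing for each basis vector yields [psi]_C = [[1, 3, 2], [-1, -3, -1], [2, -2, 3]].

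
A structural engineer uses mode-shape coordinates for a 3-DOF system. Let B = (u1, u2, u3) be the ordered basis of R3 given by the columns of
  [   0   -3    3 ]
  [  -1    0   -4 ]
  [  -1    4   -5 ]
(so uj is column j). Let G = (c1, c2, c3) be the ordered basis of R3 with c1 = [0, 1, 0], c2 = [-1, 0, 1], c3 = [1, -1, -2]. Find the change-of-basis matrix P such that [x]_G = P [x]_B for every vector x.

[[0, -1, -2], [1, 2, -1], [1, -1, 2]]

Take x = uj: its B-coordinates are the j-th standard unit vector, so P e_j — column j of P — equals [uj]_G.
u1 = 0·c1 + c2 + c3, giving column 1 = [0, 1, 1]; repeating for each j gives P = [[0, -1, -2], [1, 2, -1], [1, -1, 2]].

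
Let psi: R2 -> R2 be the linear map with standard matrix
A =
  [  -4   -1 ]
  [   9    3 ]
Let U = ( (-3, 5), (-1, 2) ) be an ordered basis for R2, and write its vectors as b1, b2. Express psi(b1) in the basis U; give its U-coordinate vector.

Column 1 of [psi]_U is the U-coordinate vector of psi(b1).
In standard coordinates psi(b1) = A b1 = (7, -12).
Converting to U: (7, -12) = -2b1 - b2, so the coordinate vector is (-2, -1).

(-2, -1)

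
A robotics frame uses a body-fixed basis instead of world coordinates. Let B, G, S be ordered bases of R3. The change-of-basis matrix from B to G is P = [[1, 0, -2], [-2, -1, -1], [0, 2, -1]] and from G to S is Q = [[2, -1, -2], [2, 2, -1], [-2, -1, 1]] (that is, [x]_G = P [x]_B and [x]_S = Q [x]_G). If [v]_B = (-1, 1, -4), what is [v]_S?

First [v]_G = P [v]_B = (7, 5, 6).
Then [v]_S = Q [v]_G = (-3, 18, -13).

(-3, 18, -13)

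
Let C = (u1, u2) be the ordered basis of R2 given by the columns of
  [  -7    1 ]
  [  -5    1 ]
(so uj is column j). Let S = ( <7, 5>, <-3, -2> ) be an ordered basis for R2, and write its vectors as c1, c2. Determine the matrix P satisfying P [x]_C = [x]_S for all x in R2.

Let M have columns uj and N have columns cj. Then for every x, N [x]_S = x = M [x]_C, so P = N^(-1) M.
Since det N = 1, N^(-1) has integer entries; multiplying gives P = [[-1, 1], [0, 2]].

[[-1, 1], [0, 2]]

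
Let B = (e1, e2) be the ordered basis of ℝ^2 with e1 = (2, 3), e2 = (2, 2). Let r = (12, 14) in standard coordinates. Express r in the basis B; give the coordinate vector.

We seek scalars with c_1 e1 + c_2 e2 = r; equivalently solve M c = r where the columns of M are e1, e2.
System: 2c_1 + 2c_2 = 12, 3c_1 + 2c_2 = 14; solving gives c_1 = 2, c_2 = 4.
Check: 2e1 + 4e2 = (12, 14).

(2, 4)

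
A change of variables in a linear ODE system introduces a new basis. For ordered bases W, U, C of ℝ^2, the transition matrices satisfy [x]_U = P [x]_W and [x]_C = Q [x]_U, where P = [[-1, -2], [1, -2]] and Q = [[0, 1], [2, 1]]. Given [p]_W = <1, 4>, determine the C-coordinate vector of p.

<-7, -25>

Apply P to get U-coordinates <-9, -7>, then Q to get C-coordinates.
The result is [p]_C = <-7, -25>.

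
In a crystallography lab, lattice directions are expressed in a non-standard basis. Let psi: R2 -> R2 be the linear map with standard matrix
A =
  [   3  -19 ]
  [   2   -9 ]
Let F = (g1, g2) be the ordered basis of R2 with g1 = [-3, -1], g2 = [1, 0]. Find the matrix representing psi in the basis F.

[[-3, -2], [1, -3]]

With P the matrix whose columns are g1, g2, [psi]_F = P^(-1) A P.
Column by column: psi(g1) = A g1 = [10, 3]; its F-coordinates [-3, 1] give column 1.
Continuing for each basis vector yields [psi]_F = [[-3, -2], [1, -3]].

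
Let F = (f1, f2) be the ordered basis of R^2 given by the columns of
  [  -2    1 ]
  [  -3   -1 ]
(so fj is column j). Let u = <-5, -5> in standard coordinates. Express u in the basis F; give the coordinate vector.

Write u = c_1 f1 + c_2 f2 and solve for the c_i.
System: -2c_1 + c_2 = -5, -3c_1 - c_2 = -5; solving gives c_1 = 2, c_2 = -1.
Check: 2f1 - f2 = <-5, -5>.

<2, -1>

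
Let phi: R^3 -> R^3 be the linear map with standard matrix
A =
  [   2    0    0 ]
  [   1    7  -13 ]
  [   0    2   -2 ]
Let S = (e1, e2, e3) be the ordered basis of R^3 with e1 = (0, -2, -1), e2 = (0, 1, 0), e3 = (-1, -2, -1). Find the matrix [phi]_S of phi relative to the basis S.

[[2, -2, 0], [3, 3, 2], [0, 0, 2]]

With P the matrix whose columns are e1, ..., e3, [phi]_S = P^(-1) A P.
Column by column: phi(e1) = A e1 = (0, -1, -2); its S-coordinates (2, 3, 0) give column 1.
Continuing for each basis vector yields [phi]_S = [[2, -2, 0], [3, 3, 2], [0, 0, 2]].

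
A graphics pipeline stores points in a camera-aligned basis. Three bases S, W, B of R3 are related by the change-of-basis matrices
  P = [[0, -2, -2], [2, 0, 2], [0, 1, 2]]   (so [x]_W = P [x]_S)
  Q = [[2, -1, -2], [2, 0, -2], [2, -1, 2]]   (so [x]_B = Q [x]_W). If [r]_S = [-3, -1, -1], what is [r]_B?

Apply P to get W-coordinates [4, -8, -3], then Q to get B-coordinates.
The result is [r]_B = [22, 14, 10].

[22, 14, 10]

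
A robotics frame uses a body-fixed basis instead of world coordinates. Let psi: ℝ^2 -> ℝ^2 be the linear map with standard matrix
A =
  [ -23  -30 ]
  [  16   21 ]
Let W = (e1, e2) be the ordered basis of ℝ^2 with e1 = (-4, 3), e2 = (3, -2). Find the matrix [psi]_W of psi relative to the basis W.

[[1, 0], [2, -3]]

With P the matrix whose columns are e1, e2, [psi]_W = P^(-1) A P.
Column by column: psi(e1) = A e1 = (2, -1); its W-coordinates (1, 2) give column 1.
Continuing for each basis vector yields [psi]_W = [[1, 0], [2, -3]].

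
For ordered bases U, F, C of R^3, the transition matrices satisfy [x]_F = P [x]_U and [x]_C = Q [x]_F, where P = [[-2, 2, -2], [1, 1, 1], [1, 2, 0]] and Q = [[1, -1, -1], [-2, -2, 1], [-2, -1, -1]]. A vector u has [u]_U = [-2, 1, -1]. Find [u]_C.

[10, -12, -14]

Composing the changes, [u]_C = Q P [u]_U.
Q P = [[-4, -1, -3], [3, -4, 2], [2, -7, 3]]; applying this to [-2, 1, -1] gives [10, -12, -14].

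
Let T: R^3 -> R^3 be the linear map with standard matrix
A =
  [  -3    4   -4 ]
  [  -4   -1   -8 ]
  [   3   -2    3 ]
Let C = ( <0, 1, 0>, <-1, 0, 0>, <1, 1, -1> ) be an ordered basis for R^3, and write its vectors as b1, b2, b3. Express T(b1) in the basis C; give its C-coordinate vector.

Compute T(b1) = A b1 = <4, -1, -2> in standard coordinates.
Then write this in C-coordinates: solve for y in y_1 b1 + ... + y_3 b3 = <4, -1, -2>.
This gives y = <-3, -2, 2>, which is column 1 of [T]_C.

<-3, -2, 2>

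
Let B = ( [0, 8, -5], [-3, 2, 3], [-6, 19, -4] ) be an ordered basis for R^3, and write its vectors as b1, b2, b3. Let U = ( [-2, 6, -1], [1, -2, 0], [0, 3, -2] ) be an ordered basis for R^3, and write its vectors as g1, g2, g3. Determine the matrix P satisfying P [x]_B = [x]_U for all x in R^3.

Let M have columns bj and N have columns gj. Then for every x, N [x]_U = x = M [x]_B, so P = N^(-1) M.
Since det N = 1, N^(-1) has integer entries; multiplying gives P = [[1, 1, 2], [2, -1, -2], [2, -2, 1]].

[[1, 1, 2], [2, -1, -2], [2, -2, 1]]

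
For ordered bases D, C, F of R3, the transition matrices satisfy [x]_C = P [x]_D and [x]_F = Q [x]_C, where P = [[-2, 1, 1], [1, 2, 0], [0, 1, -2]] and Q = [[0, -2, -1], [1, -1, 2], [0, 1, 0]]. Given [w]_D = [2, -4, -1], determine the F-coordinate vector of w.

[14, -7, -6]

Apply P to get C-coordinates [-9, -6, -2], then Q to get F-coordinates.
The result is [w]_F = [14, -7, -6].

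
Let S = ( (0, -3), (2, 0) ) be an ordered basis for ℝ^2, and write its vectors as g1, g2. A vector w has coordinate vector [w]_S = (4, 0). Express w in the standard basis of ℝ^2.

(0, -12)

w = M [w]_S, where M has columns g1, g2.
Carrying out the matrix-vector product, w = (0, -12).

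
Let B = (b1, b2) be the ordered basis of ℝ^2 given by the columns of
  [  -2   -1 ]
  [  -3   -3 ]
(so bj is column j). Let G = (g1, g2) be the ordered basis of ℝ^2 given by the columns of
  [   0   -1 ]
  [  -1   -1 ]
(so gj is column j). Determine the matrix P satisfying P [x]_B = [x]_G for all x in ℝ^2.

[[1, 2], [2, 1]]

Column j of P is [bj]_G, since P maps B-coordinates to G-coordinates.
Expressing b1 in G: b1 = g1 + 2g2, so column 1 of P is (1, 2).
Doing the same for each bj gives P = [[1, 2], [2, 1]].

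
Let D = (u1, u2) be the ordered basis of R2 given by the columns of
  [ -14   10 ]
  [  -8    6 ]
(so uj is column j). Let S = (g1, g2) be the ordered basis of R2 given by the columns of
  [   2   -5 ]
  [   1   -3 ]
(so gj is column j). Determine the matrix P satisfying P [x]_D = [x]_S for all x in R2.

Take x = uj: its D-coordinates are the j-th standard unit vector, so P e_j — column j of P — equals [uj]_S.
u1 = -2g1 + 2g2, giving column 1 = <-2, 2>; repeating for each j gives P = [[-2, 0], [2, -2]].

[[-2, 0], [2, -2]]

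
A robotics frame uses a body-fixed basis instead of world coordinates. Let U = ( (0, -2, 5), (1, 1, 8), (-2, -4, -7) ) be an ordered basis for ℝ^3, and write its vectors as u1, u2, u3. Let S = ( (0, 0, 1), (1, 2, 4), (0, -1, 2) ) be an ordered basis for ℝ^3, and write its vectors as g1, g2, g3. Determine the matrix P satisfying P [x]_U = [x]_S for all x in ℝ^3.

Column j of P is [uj]_S, since P maps U-coordinates to S-coordinates.
Expressing u1 in S: u1 = g1 + 0·g2 + 2g3, so column 1 of P is (1, 0, 2).
Doing the same for each uj gives P = [[1, 2, 1], [0, 1, -2], [2, 1, 0]].

[[1, 2, 1], [0, 1, -2], [2, 1, 0]]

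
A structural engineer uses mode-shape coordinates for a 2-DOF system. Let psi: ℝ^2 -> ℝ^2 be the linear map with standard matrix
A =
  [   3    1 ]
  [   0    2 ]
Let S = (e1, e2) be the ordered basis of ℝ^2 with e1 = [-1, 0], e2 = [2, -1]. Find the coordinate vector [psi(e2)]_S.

[-1, 2]

Column 2 of [psi]_S is the S-coordinate vector of psi(e2).
In standard coordinates psi(e2) = A e2 = [5, -2].
Converting to S: [5, -2] = -e1 + 2e2, so the coordinate vector is [-1, 2].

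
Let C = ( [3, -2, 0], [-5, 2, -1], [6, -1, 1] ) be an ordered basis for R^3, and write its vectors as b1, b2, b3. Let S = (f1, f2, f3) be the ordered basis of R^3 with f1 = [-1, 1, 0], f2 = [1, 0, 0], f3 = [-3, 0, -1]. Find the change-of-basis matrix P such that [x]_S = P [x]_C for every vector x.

Take x = bj: its C-coordinates are the j-th standard unit vector, so P e_j — column j of P — equals [bj]_S.
b1 = -2f1 + f2 + 0·f3, giving column 1 = [-2, 1, 0]; repeating for each j gives P = [[-2, 2, -1], [1, 0, 2], [0, 1, -1]].

[[-2, 2, -1], [1, 0, 2], [0, 1, -1]]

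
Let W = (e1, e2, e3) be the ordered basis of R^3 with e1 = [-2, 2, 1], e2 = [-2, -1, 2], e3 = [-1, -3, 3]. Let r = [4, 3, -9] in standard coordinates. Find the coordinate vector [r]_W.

[-3, 3, -4]

Write r = c_1 e1 + ... + c_3 e3 and solve for the c_i.
Row-reducing the augmented matrix [M | r] gives c = (-3, 3, -4).
Check: -3e1 + 3e2 - 4e3 = [4, 3, -9].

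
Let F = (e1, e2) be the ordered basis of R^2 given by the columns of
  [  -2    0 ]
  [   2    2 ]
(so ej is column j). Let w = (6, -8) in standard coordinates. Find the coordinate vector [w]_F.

(-3, -1)

We seek scalars with c_1 e1 + c_2 e2 = w; equivalently solve M c = w where the columns of M are e1, e2.
System: -2c_1 + 0c_2 = 6, 2c_1 + 2c_2 = -8; solving gives c_1 = -3, c_2 = -1.
Check: -3e1 - e2 = (6, -8).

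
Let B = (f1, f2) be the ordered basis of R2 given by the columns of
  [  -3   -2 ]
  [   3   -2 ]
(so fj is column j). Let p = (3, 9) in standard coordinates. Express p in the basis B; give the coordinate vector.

[p]_B is the unique c with M c = p, where M has columns f1, f2.
System: -3c_1 - 2c_2 = 3, 3c_1 - 2c_2 = 9; solving gives c_1 = 1, c_2 = -3.
Check: f1 - 3f2 = (3, 9).

(1, -3)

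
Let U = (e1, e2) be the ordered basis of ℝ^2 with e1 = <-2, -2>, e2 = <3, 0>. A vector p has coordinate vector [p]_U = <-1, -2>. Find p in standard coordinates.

<-4, 2>

p = M [p]_U, where M has columns e1, e2.
Carrying out the matrix-vector product, p = <-4, 2>.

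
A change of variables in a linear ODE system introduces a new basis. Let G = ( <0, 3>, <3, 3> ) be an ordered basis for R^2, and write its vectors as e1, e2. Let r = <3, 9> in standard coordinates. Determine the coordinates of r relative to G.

<2, 1>

[r]_G is the unique c with M c = r, where M has columns e1, e2.
System: 0c_1 + 3c_2 = 3, 3c_1 + 3c_2 = 9; solving gives c_1 = 2, c_2 = 1.
Check: 2e1 + e2 = <3, 9>.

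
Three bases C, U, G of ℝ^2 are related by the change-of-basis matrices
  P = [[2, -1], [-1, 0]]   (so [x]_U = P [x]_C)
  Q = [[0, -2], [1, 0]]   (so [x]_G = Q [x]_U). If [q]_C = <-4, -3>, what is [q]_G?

<-8, -5>

Composing the changes, [q]_G = Q P [q]_C.
Q P = [[2, 0], [2, -1]]; applying this to <-4, -3> gives <-8, -5>.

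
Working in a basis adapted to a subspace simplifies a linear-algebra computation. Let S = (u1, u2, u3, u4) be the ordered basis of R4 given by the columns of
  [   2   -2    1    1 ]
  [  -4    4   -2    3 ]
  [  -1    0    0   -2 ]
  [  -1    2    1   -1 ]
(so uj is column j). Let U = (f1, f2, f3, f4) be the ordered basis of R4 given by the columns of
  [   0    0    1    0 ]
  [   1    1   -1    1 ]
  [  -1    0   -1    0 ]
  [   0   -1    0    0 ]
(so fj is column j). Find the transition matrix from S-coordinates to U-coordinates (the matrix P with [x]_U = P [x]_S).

Column j of P is [uj]_U, since P maps S-coordinates to U-coordinates.
Expressing u1 in U: u1 = -f1 + f2 + 2f3 - 2f4, so column 1 of P is [-1, 1, 2, -2].
Doing the same for each uj gives P = [[-1, 2, -1, 1], [1, -2, -1, 1], [2, -2, 1, 1], [-2, 2, 1, 2]].

[[-1, 2, -1, 1], [1, -2, -1, 1], [2, -2, 1, 1], [-2, 2, 1, 2]]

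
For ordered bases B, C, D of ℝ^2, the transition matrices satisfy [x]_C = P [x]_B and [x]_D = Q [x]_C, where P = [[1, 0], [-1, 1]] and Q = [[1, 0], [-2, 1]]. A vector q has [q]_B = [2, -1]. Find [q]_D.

[2, -7]

Composing the changes, [q]_D = Q P [q]_B.
Q P = [[1, 0], [-3, 1]]; applying this to [2, -1] gives [2, -7].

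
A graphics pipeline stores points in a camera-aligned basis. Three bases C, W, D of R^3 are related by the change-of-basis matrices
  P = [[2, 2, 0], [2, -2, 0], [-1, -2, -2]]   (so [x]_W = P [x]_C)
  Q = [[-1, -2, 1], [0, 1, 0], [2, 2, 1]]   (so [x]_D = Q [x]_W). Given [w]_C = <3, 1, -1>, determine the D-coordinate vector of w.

<-19, 4, 21>

First [w]_W = P [w]_C = <8, 4, -3>.
Then [w]_D = Q [w]_W = <-19, 4, 21>.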